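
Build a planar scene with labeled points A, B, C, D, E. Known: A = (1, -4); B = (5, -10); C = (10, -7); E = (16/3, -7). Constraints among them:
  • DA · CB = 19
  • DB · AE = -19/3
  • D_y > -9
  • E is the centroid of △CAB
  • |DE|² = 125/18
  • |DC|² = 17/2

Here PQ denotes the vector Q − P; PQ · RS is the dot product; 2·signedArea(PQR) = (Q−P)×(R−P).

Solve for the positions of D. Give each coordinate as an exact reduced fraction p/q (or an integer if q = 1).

D = (15/2, -17/2)

1. D_x = 15/2  [DB · AE = -19/3 ∩ DA · CB = 19]
2. D_y = -17/2  [DB · AE = -19/3 ∩ DA · CB = 19]
   → D = (15/2, -17/2)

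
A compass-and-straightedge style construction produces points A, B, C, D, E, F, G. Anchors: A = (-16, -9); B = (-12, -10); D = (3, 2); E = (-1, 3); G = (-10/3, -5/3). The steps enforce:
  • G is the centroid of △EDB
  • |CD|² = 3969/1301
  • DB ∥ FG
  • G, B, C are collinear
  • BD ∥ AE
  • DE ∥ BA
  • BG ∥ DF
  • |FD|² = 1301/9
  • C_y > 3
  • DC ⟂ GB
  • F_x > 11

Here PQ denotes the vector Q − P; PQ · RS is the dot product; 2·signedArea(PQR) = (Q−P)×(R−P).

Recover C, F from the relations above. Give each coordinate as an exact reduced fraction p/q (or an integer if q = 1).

1. C_x = 2328/1301  [G, B, C are collinear ∩ DC ⟂ GB]
2. C_y = 4240/1301  [G, B, C are collinear ∩ DC ⟂ GB]
   → C = (2328/1301, 4240/1301)
3. F_x = 35/3  [DB ∥ FG ∩ BG ∥ DF]
4. F_y = 31/3  [DB ∥ FG ∩ BG ∥ DF]
   → F = (35/3, 31/3)

C = (2328/1301, 4240/1301)
F = (35/3, 31/3)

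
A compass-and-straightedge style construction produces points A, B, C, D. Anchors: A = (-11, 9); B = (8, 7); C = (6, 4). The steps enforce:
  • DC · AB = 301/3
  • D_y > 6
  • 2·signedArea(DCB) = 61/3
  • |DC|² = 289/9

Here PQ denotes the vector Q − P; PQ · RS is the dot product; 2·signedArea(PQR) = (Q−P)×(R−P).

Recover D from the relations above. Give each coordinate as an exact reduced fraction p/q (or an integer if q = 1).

1. D_x = 1  [DC · AB = 301/3 ∩ 2·signedArea(DCB) = 61/3]
2. D_y = 20/3  [DC · AB = 301/3 ∩ 2·signedArea(DCB) = 61/3]
   → D = (1, 20/3)

D = (1, 20/3)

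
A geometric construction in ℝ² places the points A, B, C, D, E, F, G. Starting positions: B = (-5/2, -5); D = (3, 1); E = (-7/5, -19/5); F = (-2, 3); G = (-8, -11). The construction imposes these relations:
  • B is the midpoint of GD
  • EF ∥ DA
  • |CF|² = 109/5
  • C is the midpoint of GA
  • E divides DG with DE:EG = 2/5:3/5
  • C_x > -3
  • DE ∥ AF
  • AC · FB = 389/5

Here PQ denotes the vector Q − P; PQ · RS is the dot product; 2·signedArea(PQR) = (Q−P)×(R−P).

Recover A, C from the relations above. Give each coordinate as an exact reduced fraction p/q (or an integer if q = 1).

1. A_x = 12/5  [DE ∥ AF ∩ EF ∥ DA]
2. A_y = 39/5  [DE ∥ AF ∩ EF ∥ DA]
   → A = (12/5, 39/5)
3. C_x = -14/5  [C is the midpoint of GA]
4. C_y = -8/5  [C is the midpoint of GA]
   → C = (-14/5, -8/5)

A = (12/5, 39/5)
C = (-14/5, -8/5)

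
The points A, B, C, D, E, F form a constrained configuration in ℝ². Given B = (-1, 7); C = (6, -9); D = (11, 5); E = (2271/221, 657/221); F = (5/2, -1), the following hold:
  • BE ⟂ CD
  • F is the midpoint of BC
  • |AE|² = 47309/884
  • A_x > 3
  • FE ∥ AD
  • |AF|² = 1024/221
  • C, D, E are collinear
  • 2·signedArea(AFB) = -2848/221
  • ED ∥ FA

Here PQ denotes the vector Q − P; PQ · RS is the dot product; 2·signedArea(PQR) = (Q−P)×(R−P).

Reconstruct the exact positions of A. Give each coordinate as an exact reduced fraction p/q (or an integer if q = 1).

1. A_x = 1425/442  [FE ∥ AD ∩ ED ∥ FA]
2. A_y = 227/221  [FE ∥ AD ∩ ED ∥ FA]
   → A = (1425/442, 227/221)

A = (1425/442, 227/221)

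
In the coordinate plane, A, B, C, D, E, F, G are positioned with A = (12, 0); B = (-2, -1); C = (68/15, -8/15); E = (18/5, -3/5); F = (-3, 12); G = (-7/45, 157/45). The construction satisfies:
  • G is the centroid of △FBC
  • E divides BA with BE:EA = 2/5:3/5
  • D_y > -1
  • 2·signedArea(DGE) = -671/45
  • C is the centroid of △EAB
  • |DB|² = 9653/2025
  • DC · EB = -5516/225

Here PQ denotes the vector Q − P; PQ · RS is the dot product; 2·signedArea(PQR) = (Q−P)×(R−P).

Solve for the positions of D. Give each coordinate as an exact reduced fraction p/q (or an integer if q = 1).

D = (8/45, -38/45)

1. D_x = 8/45  [DC · EB = -5516/225 ∩ 2·signedArea(DGE) = -671/45]
2. D_y = -38/45  [DC · EB = -5516/225 ∩ 2·signedArea(DGE) = -671/45]
   → D = (8/45, -38/45)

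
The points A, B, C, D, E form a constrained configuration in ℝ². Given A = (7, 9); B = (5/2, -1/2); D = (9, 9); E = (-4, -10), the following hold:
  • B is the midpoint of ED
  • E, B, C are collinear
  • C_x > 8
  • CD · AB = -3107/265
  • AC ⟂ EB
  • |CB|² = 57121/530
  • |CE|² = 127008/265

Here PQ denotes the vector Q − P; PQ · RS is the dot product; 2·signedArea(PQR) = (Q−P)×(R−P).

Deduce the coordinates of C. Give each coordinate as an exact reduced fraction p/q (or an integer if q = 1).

1. C_x = 2216/265  [E, B, C are collinear ∩ AC ⟂ EB]
2. C_y = 2138/265  [E, B, C are collinear ∩ AC ⟂ EB]
   → C = (2216/265, 2138/265)

C = (2216/265, 2138/265)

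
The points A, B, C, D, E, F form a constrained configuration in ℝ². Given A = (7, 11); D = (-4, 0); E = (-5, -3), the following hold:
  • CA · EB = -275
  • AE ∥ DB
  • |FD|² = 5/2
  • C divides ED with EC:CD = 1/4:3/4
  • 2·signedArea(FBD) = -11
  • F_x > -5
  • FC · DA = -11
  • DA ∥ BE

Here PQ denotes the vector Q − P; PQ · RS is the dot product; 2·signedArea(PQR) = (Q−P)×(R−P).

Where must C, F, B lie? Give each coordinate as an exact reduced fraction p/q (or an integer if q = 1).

1. C_x = -19/4  [C divides ED with EC:CD = 1/4:3/4]
2. C_y = -9/4  [C divides ED with EC:CD = 1/4:3/4]
   → C = (-19/4, -9/4)
3. F_x = -9/2  [line -11·x + -11·y + -66 = 0 ∩ |FD|² = 5/2]
4. F_y = -3/2  [line -11·x + -11·y + -66 = 0 ∩ |FD|² = 5/2]
   → F = (-9/2, -3/2)
5. B_x = -16  [2·signedArea(FBD) = -11 ∩ DA ∥ BE]
6. B_y = -14  [2·signedArea(FBD) = -11 ∩ DA ∥ BE]
   → B = (-16, -14)

B = (-16, -14)
C = (-19/4, -9/4)
F = (-9/2, -3/2)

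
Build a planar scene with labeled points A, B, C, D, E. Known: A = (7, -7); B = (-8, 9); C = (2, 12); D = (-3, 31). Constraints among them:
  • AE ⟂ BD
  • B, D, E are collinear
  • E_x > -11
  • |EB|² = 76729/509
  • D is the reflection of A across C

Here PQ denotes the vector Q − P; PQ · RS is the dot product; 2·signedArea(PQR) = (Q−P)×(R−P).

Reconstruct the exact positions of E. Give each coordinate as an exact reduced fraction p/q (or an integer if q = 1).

E = (-5457/509, -1513/509)

1. E_x = -5457/509  [B, D, E are collinear ∩ AE ⟂ BD]
2. E_y = -1513/509  [B, D, E are collinear ∩ AE ⟂ BD]
   → E = (-5457/509, -1513/509)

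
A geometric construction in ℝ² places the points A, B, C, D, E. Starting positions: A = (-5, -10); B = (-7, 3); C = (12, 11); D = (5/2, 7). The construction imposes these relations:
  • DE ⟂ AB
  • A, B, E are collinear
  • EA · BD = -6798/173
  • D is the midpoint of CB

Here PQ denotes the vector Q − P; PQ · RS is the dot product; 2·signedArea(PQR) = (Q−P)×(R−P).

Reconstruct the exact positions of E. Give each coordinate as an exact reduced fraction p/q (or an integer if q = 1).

1. E_x = -1277/173  [A, B, E are collinear ∩ DE ⟂ AB]
2. E_y = 948/173  [A, B, E are collinear ∩ DE ⟂ AB]
   → E = (-1277/173, 948/173)

E = (-1277/173, 948/173)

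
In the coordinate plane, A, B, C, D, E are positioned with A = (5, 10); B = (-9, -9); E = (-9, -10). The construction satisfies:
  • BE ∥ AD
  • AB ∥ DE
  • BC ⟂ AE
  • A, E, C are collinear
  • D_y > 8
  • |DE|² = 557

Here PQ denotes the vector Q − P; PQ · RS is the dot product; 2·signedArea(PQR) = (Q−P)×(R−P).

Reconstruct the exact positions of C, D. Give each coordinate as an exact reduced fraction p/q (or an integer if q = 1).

C = (-1271/149, -1390/149)
D = (5, 9)

1. C_x = -1271/149  [A, E, C are collinear ∩ BC ⟂ AE]
2. C_y = -1390/149  [A, E, C are collinear ∩ BC ⟂ AE]
   → C = (-1271/149, -1390/149)
3. D_x = 5  [AB ∥ DE ∩ BE ∥ AD]
4. D_y = 9  [AB ∥ DE ∩ BE ∥ AD]
   → D = (5, 9)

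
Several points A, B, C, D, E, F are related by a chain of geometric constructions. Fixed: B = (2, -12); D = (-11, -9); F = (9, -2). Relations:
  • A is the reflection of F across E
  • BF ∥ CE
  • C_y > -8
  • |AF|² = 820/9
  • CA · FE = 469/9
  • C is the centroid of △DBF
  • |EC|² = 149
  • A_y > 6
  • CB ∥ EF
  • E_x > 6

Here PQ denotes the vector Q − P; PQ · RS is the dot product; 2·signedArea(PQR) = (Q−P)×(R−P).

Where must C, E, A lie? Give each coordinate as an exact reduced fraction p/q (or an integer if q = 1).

A = (5, 20/3)
C = (0, -23/3)
E = (7, 7/3)

1. C_x = 0  [C is the centroid of △DBF]
2. C_y = -23/3  [C is the centroid of △DBF]
   → C = (0, -23/3)
3. E_x = 7  [CB ∥ EF ∩ BF ∥ CE]
4. E_y = 7/3  [CB ∥ EF ∩ BF ∥ CE]
   → E = (7, 7/3)
5. A_x = 5  [A is the reflection of F across E]
6. A_y = 20/3  [A is the reflection of F across E]
   → A = (5, 20/3)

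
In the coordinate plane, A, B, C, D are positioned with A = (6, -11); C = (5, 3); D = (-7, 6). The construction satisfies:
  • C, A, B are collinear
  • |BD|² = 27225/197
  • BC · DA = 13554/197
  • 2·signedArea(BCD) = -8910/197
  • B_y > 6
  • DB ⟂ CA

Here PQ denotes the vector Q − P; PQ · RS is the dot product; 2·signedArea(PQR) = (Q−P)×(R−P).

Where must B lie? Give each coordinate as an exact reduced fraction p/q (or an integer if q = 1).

1. B_x = 931/197  [C, A, B are collinear ∩ DB ⟂ CA]
2. B_y = 1347/197  [C, A, B are collinear ∩ DB ⟂ CA]
   → B = (931/197, 1347/197)

B = (931/197, 1347/197)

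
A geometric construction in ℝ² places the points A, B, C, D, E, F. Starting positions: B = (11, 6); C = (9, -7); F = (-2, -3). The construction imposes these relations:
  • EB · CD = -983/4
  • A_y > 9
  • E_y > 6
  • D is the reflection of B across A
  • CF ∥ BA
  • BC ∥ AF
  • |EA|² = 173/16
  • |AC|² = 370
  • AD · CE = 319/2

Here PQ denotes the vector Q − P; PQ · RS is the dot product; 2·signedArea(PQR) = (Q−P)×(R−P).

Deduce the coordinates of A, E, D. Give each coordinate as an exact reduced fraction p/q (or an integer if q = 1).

A = (0, 10)
D = (-11, 14)
E = (-1/2, 27/4)

1. A_x = 0  [BC ∥ AF ∩ CF ∥ BA]
2. A_y = 10  [BC ∥ AF ∩ CF ∥ BA]
   → A = (0, 10)
3. D_x = -11  [D is the reflection of B across A]
4. D_y = 14  [D is the reflection of B across A]
   → D = (-11, 14)
5. E_x = -1/2  [EB · CD = -983/4 ∩ AD · CE = 319/2]
6. E_y = 27/4  [EB · CD = -983/4 ∩ AD · CE = 319/2]
   → E = (-1/2, 27/4)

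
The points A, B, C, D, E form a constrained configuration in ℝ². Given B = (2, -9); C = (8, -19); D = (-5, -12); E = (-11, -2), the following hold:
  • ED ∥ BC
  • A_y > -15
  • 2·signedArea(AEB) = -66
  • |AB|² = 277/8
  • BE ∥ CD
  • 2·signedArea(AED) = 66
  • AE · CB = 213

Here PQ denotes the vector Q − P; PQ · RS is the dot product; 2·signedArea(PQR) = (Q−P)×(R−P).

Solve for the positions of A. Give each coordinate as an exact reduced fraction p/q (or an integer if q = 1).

1. A_x = 13/4  [2·signedArea(AEB) = -66 ∩ AE · CB = 213]
2. A_y = -59/4  [2·signedArea(AEB) = -66 ∩ AE · CB = 213]
   → A = (13/4, -59/4)

A = (13/4, -59/4)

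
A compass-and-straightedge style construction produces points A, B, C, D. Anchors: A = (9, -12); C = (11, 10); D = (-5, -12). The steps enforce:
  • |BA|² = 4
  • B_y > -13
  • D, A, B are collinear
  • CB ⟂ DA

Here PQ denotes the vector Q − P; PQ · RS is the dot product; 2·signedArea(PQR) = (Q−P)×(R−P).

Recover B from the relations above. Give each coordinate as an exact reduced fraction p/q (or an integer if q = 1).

B = (11, -12)

1. B_x = 11  [D, A, B are collinear ∩ CB ⟂ DA]
2. B_y = -12  [D, A, B are collinear ∩ CB ⟂ DA]
   → B = (11, -12)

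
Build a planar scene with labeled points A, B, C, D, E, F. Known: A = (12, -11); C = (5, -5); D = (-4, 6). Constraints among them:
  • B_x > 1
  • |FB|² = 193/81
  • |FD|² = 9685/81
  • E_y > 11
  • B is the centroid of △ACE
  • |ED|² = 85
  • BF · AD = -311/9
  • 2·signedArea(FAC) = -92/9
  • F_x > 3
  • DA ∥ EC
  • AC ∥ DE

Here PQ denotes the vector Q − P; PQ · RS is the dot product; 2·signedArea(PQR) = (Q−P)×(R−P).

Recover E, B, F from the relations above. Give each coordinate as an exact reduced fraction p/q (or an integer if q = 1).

1. E_x = -11  [DA ∥ EC ∩ AC ∥ DE]
2. E_y = 12  [DA ∥ EC ∩ AC ∥ DE]
   → E = (-11, 12)
3. B_x = 2  [B is the centroid of △ACE]
4. B_y = -4/3  [B is the centroid of △ACE]
   → B = (2, -4/3)
5. F_x = 10/3  [2·signedArea(FAC) = -92/9 ∩ BF · AD = -311/9]
6. F_y = -19/9  [2·signedArea(FAC) = -92/9 ∩ BF · AD = -311/9]
   → F = (10/3, -19/9)

B = (2, -4/3)
E = (-11, 12)
F = (10/3, -19/9)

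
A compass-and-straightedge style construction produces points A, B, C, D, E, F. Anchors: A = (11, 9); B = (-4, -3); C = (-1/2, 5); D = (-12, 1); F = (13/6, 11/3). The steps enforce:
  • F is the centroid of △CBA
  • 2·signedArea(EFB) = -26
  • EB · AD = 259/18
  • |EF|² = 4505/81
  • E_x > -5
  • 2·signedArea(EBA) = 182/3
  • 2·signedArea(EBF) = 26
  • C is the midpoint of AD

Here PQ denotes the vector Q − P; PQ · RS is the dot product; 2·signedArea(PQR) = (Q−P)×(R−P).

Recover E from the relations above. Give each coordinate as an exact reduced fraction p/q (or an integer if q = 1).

1. E_x = -83/18  [2·signedArea(EBF) = 26 ∩ 2·signedArea(EBA) = 182/3]
2. E_y = 5/9  [2·signedArea(EBF) = 26 ∩ 2·signedArea(EBA) = 182/3]
   → E = (-83/18, 5/9)

E = (-83/18, 5/9)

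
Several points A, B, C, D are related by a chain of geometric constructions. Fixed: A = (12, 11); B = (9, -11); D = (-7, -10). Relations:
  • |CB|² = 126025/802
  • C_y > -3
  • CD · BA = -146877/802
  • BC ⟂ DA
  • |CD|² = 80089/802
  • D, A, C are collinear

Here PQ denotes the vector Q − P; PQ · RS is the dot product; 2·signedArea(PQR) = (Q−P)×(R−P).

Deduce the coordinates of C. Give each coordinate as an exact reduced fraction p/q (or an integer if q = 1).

1. C_x = -237/802  [D, A, C are collinear ∩ BC ⟂ DA]
2. C_y = -2077/802  [D, A, C are collinear ∩ BC ⟂ DA]
   → C = (-237/802, -2077/802)

C = (-237/802, -2077/802)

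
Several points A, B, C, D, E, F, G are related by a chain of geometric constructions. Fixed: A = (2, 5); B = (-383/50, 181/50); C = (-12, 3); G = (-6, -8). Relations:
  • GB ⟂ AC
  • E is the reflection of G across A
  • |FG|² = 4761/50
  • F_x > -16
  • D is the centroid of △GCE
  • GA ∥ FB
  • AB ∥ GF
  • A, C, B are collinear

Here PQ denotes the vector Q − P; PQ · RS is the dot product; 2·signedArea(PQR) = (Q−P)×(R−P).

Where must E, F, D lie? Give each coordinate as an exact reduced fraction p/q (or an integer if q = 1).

D = (-8/3, 13/3)
E = (10, 18)
F = (-783/50, -469/50)

1. E_x = 10  [E is the reflection of G across A]
2. E_y = 18  [E is the reflection of G across A]
   → E = (10, 18)
3. F_x = -783/50  [GA ∥ FB ∩ AB ∥ GF]
4. F_y = -469/50  [GA ∥ FB ∩ AB ∥ GF]
   → F = (-783/50, -469/50)
5. D_x = -8/3  [D is the centroid of △GCE]
6. D_y = 13/3  [D is the centroid of △GCE]
   → D = (-8/3, 13/3)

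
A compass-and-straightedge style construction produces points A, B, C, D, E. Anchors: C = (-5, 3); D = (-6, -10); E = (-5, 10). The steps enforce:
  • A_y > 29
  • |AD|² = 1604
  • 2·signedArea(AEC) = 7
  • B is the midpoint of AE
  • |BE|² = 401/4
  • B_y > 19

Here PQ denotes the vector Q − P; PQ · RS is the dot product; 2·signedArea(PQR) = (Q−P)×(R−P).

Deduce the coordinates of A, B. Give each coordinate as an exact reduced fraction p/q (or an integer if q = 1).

A = (-4, 30)
B = (-9/2, 20)

1. A_x = -4  [2·signedArea(AEC) = 7]
2. A_y = 30  [|AD|² = 1604]
   → A = (-4, 30)
3. B_x = -9/2  [B is the midpoint of AE]
4. B_y = 20  [B is the midpoint of AE]
   → B = (-9/2, 20)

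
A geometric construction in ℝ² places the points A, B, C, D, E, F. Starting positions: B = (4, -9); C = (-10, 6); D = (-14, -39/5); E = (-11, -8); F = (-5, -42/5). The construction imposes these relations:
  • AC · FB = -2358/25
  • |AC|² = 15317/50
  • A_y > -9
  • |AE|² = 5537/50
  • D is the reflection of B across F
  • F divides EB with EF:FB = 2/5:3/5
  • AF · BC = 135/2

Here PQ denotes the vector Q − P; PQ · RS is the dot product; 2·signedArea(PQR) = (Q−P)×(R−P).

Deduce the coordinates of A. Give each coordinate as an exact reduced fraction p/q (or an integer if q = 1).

1. A_x = -1/2  [AC · FB = -2358/25 ∩ AF · BC = 135/2]
2. A_y = -87/10  [AC · FB = -2358/25 ∩ AF · BC = 135/2]
   → A = (-1/2, -87/10)

A = (-1/2, -87/10)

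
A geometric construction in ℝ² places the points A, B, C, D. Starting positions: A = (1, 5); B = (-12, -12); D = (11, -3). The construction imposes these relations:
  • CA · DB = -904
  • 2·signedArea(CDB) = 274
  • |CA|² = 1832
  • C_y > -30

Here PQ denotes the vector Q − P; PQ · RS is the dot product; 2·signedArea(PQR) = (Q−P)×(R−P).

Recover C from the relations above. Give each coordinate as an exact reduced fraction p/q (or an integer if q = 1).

C = (-25, -29)

1. C_x = -25  [2·signedArea(CDB) = 274 ∩ CA · DB = -904]
2. C_y = -29  [2·signedArea(CDB) = 274 ∩ CA · DB = -904]
   → C = (-25, -29)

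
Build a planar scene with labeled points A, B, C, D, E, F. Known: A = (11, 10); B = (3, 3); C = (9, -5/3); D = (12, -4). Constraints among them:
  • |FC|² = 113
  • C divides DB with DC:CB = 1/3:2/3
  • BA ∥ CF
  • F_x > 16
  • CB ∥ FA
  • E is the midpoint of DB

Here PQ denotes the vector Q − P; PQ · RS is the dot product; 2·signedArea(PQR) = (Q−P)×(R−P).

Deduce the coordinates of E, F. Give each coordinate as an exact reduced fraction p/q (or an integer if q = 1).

E = (15/2, -1/2)
F = (17, 16/3)

1. E_x = 15/2  [E is the midpoint of DB]
2. E_y = -1/2  [E is the midpoint of DB]
   → E = (15/2, -1/2)
3. F_x = 17  [CB ∥ FA ∩ BA ∥ CF]
4. F_y = 16/3  [CB ∥ FA ∩ BA ∥ CF]
   → F = (17, 16/3)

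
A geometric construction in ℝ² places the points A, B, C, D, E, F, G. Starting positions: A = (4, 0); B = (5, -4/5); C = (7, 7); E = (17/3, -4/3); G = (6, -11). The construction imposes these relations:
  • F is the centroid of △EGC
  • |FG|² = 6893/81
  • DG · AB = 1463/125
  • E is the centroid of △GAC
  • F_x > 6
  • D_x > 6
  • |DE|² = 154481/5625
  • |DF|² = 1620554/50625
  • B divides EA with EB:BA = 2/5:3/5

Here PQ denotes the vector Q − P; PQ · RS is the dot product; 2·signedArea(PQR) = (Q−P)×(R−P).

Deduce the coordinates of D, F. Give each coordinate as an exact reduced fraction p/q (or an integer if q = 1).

1. D_x = 31/5  [line -1·x + 4/5·y + 387/125 = 0 ∩ |DE|² = 154481/5625]
2. D_y = 97/25  [line -1·x + 4/5·y + 387/125 = 0 ∩ |DE|² = 154481/5625]
   → D = (31/5, 97/25)
3. F_x = 56/9  [F is the centroid of △EGC]
4. F_y = -16/9  [F is the centroid of △EGC]
   → F = (56/9, -16/9)

D = (31/5, 97/25)
F = (56/9, -16/9)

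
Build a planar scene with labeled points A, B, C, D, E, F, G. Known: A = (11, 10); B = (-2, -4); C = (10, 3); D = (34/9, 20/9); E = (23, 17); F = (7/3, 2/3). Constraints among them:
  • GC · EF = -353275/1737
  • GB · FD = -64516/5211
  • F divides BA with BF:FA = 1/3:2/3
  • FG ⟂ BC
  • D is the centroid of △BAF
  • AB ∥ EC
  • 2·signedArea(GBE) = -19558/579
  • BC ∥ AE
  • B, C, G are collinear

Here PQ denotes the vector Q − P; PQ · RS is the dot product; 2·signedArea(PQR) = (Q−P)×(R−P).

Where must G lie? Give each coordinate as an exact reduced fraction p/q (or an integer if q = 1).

G = (630/193, -538/579)

1. G_x = 630/193  [B, C, G are collinear ∩ FG ⟂ BC]
2. G_y = -538/579  [B, C, G are collinear ∩ FG ⟂ BC]
   → G = (630/193, -538/579)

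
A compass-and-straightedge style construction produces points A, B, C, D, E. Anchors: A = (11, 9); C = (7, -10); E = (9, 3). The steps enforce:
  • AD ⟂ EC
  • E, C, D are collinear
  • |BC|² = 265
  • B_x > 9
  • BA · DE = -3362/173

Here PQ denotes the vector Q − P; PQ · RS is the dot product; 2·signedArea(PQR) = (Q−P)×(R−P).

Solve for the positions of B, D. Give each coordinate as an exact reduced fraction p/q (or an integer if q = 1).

1. D_x = 1721/173  [E, C, D are collinear ∩ AD ⟂ EC]
2. D_y = 1585/173  [E, C, D are collinear ∩ AD ⟂ EC]
   → D = (1721/173, 1585/173)
3. B_x = 10  [line 164/173·x + 1066/173·y + -8036/173 = 0 ∩ |BC|² = 265]
4. B_y = 6  [line 164/173·x + 1066/173·y + -8036/173 = 0 ∩ |BC|² = 265]
   → B = (10, 6)

B = (10, 6)
D = (1721/173, 1585/173)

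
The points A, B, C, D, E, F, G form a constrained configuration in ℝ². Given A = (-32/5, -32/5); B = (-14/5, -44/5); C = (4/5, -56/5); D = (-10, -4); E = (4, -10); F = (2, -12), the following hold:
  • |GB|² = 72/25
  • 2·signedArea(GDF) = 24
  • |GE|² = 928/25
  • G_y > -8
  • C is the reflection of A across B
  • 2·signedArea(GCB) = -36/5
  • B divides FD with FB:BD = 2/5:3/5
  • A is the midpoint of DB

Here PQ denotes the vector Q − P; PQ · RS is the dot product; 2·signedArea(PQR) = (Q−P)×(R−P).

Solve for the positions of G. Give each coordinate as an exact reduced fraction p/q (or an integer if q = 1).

1. G_x = -8/5  [line -12/5·x + -18/5·y + -156/5 = 0 ∩ |GE|² = 928/25]
2. G_y = -38/5  [line -12/5·x + -18/5·y + -156/5 = 0 ∩ |GE|² = 928/25]
   → G = (-8/5, -38/5)

G = (-8/5, -38/5)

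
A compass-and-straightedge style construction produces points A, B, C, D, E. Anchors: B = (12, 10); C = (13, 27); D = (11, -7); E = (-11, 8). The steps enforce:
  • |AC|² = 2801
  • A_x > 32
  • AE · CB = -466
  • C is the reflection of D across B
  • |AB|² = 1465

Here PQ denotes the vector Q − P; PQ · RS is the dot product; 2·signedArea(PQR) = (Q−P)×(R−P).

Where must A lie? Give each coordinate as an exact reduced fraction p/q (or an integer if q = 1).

A = (33, -22)

1. A_x = 33  [line 1·x + 17·y + 341 = 0 ∩ |AC|² = 2801]
2. A_y = -22  [line 1·x + 17·y + 341 = 0 ∩ |AC|² = 2801]
   → A = (33, -22)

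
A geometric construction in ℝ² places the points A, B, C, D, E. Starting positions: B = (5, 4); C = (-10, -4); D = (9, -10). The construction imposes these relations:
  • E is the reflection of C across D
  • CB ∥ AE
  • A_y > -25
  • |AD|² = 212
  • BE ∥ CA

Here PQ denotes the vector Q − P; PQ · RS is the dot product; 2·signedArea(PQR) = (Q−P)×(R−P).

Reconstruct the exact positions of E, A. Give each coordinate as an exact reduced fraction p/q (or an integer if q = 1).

A = (13, -24)
E = (28, -16)

1. E_x = 28  [E is the reflection of C across D]
2. E_y = -16  [E is the reflection of C across D]
   → E = (28, -16)
3. A_x = 13  [CB ∥ AE ∩ BE ∥ CA]
4. A_y = -24  [CB ∥ AE ∩ BE ∥ CA]
   → A = (13, -24)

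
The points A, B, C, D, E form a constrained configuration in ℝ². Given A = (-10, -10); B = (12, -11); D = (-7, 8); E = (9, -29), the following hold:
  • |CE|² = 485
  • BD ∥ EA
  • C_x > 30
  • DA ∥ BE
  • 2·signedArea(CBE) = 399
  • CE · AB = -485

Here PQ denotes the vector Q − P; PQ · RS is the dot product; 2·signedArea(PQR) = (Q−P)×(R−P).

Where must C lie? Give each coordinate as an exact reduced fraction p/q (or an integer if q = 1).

1. C_x = 31  [2·signedArea(CBE) = 399 ∩ CE · AB = -485]
2. C_y = -30  [2·signedArea(CBE) = 399 ∩ CE · AB = -485]
   → C = (31, -30)

C = (31, -30)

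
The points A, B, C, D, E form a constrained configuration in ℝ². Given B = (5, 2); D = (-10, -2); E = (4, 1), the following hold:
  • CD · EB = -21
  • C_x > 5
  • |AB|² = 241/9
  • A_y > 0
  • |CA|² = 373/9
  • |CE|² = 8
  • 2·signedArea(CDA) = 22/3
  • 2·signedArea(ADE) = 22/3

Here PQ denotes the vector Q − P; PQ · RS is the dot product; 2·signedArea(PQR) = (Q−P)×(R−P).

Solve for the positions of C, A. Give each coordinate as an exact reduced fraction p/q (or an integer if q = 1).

A = (0, 2/3)
C = (6, 3)

1. C_x = 6  [line -1·x + -1·y + 9 = 0 ∩ |CE|² = 8]
2. C_y = 3  [line -1·x + -1·y + 9 = 0 ∩ |CE|² = 8]
   → C = (6, 3)
3. A_x = 0  [2·signedArea(ADE) = 22/3 ∩ 2·signedArea(CDA) = 22/3]
4. A_y = 2/3  [2·signedArea(ADE) = 22/3 ∩ 2·signedArea(CDA) = 22/3]
   → A = (0, 2/3)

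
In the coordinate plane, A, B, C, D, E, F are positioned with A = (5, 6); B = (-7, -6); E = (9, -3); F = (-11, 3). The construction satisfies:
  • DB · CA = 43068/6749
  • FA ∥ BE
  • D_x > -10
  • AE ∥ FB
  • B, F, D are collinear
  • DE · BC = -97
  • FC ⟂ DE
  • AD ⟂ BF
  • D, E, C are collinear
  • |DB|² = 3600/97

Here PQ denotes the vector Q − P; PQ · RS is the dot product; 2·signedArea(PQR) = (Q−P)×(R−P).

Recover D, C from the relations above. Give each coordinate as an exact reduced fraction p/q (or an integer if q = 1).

1. D_x = -919/97  [B, F, D are collinear ∩ AD ⟂ BF]
2. D_y = -42/97  [B, F, D are collinear ∩ AD ⟂ BF]
   → D = (-919/97, -42/97)
3. C_x = -37443143/3273265  [D, E, C are collinear ∩ FC ⟂ DE]
4. C_y = -523629/3273265  [D, E, C are collinear ∩ FC ⟂ DE]
   → C = (-37443143/3273265, -523629/3273265)

C = (-37443143/3273265, -523629/3273265)
D = (-919/97, -42/97)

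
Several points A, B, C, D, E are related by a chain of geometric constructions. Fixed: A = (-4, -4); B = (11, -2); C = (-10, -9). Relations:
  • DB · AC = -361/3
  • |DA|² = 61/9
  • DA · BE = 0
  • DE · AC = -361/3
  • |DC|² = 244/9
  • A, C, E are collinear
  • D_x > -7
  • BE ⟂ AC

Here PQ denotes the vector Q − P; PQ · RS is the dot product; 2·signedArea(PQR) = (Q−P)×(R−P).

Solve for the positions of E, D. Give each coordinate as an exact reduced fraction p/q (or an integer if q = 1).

D = (-6, -17/3)
E = (356/61, 256/61)

1. E_x = 356/61  [A, C, E are collinear ∩ BE ⟂ AC]
2. E_y = 256/61  [A, C, E are collinear ∩ BE ⟂ AC]
   → E = (356/61, 256/61)
3. D_x = -6  [DA · BE = 0 ∩ DE · AC = -361/3]
4. D_y = -17/3  [DA · BE = 0 ∩ DE · AC = -361/3]
   → D = (-6, -17/3)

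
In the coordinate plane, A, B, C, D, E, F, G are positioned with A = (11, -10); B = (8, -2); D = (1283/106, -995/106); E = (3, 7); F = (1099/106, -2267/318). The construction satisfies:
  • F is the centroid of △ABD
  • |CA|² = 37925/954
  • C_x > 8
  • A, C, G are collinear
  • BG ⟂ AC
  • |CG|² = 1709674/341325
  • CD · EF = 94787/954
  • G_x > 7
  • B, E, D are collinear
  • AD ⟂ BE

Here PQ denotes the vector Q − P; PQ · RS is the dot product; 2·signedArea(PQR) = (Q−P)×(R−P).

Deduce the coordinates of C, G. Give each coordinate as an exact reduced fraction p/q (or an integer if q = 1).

1. C_x = 2767/318  [line -781/106·x + 4493/318·y + 116815/954 = 0 ∩ |CA|² = 37925/954]
2. C_y = -1313/318  [line -781/106·x + 4493/318·y + 116815/954 = 0 ∩ |CA|² = 37925/954]
   → C = (2767/318, -1313/318)
3. G_x = 31699251/4020050  [A, C, G are collinear ∩ BG ⟂ AC]
4. G_y = -8220657/4020050  [A, C, G are collinear ∩ BG ⟂ AC]
   → G = (31699251/4020050, -8220657/4020050)

C = (2767/318, -1313/318)
G = (31699251/4020050, -8220657/4020050)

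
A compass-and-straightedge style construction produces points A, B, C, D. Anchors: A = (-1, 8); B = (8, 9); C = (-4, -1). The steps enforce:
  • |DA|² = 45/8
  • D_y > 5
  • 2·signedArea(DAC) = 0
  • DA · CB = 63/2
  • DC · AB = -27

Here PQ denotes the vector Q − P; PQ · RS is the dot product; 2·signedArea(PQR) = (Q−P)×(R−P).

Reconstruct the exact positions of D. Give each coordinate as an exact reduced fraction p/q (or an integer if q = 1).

1. D_x = -7/4  [2·signedArea(DAC) = 0 ∩ DC · AB = -27]
2. D_y = 23/4  [2·signedArea(DAC) = 0 ∩ DC · AB = -27]
   → D = (-7/4, 23/4)

D = (-7/4, 23/4)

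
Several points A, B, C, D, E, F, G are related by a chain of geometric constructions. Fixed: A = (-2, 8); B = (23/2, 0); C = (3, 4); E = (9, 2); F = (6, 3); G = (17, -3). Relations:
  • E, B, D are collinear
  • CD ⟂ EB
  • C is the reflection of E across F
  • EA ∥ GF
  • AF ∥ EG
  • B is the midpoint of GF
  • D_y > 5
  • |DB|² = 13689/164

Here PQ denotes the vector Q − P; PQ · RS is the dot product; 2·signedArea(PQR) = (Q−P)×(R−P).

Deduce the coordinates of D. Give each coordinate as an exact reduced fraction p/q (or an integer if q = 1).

D = (179/41, 234/41)

1. D_x = 179/41  [E, B, D are collinear ∩ CD ⟂ EB]
2. D_y = 234/41  [E, B, D are collinear ∩ CD ⟂ EB]
   → D = (179/41, 234/41)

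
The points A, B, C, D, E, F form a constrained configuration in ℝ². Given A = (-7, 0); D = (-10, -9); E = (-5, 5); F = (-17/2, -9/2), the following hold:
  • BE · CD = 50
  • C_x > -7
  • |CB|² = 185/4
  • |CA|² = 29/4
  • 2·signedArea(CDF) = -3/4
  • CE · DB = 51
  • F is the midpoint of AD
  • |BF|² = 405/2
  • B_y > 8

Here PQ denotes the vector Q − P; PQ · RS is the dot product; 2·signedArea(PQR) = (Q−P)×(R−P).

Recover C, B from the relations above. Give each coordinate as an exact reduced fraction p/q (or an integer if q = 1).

B = (-4, 9)
C = (-6, 5/2)

1. C_x = -6  [line -9/2·x + 3/2·y + -123/4 = 0 ∩ |CA|² = 29/4]
2. C_y = 5/2  [line -9/2·x + 3/2·y + -123/4 = 0 ∩ |CA|² = 29/4]
   → C = (-6, 5/2)
3. B_x = -4  [CE · DB = 51 ∩ BE · CD = 50]
4. B_y = 9  [CE · DB = 51 ∩ BE · CD = 50]
   → B = (-4, 9)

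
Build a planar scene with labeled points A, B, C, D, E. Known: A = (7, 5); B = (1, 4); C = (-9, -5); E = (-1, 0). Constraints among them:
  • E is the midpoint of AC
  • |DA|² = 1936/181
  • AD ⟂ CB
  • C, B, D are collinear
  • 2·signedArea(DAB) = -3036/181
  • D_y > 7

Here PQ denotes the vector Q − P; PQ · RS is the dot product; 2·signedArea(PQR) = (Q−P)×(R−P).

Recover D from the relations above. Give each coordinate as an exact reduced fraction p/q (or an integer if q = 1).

D = (871/181, 1345/181)

1. D_x = 871/181  [C, B, D are collinear ∩ AD ⟂ CB]
2. D_y = 1345/181  [C, B, D are collinear ∩ AD ⟂ CB]
   → D = (871/181, 1345/181)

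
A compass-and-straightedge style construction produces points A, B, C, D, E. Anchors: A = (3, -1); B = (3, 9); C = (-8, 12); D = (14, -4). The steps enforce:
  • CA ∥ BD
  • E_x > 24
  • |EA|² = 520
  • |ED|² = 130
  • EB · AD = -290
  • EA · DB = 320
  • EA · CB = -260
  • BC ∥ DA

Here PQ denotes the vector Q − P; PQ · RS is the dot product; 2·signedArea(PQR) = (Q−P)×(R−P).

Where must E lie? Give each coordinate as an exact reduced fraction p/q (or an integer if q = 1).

E = (25, -7)

1. E_x = 25  [EB · AD = -290 ∩ EA · DB = 320]
2. E_y = -7  [EB · AD = -290 ∩ EA · DB = 320]
   → E = (25, -7)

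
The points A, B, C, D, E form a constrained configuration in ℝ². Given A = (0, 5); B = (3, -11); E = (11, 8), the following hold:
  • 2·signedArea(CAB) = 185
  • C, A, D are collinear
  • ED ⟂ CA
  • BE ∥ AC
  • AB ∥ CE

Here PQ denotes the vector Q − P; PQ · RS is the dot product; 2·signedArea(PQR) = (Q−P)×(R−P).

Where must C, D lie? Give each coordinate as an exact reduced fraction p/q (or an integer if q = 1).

1. C_x = 8  [AB ∥ CE ∩ BE ∥ AC]
2. C_y = 24  [AB ∥ CE ∩ BE ∥ AC]
   → C = (8, 24)
3. D_x = 232/85  [C, A, D are collinear ∩ ED ⟂ CA]
4. D_y = 976/85  [C, A, D are collinear ∩ ED ⟂ CA]
   → D = (232/85, 976/85)

C = (8, 24)
D = (232/85, 976/85)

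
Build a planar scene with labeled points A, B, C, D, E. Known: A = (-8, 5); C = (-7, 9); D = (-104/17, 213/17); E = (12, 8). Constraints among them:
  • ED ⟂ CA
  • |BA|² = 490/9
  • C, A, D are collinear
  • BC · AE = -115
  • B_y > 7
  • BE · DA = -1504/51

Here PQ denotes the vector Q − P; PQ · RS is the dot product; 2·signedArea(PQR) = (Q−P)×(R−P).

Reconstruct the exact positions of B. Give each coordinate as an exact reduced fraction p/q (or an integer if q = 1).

1. B_x = -1  [BE · DA = -1504/51 ∩ BC · AE = -115]
2. B_y = 22/3  [BE · DA = -1504/51 ∩ BC · AE = -115]
   → B = (-1, 22/3)

B = (-1, 22/3)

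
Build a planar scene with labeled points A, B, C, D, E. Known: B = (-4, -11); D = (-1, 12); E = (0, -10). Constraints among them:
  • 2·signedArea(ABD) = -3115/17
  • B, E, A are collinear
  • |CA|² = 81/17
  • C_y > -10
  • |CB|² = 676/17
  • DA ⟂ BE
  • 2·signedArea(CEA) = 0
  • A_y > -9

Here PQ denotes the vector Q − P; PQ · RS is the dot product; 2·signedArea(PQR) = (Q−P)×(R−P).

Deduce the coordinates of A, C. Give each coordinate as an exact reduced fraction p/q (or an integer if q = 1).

1. A_x = 72/17  [B, E, A are collinear ∩ DA ⟂ BE]
2. A_y = -152/17  [B, E, A are collinear ∩ DA ⟂ BE]
   → A = (72/17, -152/17)
3. C_x = 36/17  [line -18/17·x + 72/17·y + 720/17 = 0 ∩ |CB|² = 676/17]
4. C_y = -161/17  [line -18/17·x + 72/17·y + 720/17 = 0 ∩ |CB|² = 676/17]
   → C = (36/17, -161/17)

A = (72/17, -152/17)
C = (36/17, -161/17)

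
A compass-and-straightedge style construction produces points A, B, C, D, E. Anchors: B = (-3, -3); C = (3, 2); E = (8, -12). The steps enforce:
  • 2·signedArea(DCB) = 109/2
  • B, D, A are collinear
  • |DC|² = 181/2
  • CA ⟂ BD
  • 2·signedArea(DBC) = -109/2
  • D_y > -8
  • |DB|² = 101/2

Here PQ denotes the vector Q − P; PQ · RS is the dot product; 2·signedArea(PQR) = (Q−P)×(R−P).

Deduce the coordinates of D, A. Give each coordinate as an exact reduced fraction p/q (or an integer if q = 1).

A = (-375/202, -795/202)
D = (5/2, -15/2)

1. D_x = 5/2  [line 5·x + -6·y + -115/2 = 0 ∩ |DB|² = 101/2]
2. D_y = -15/2  [line 5·x + -6·y + -115/2 = 0 ∩ |DB|² = 101/2]
   → D = (5/2, -15/2)
3. A_x = -375/202  [B, D, A are collinear ∩ CA ⟂ BD]
4. A_y = -795/202  [B, D, A are collinear ∩ CA ⟂ BD]
   → A = (-375/202, -795/202)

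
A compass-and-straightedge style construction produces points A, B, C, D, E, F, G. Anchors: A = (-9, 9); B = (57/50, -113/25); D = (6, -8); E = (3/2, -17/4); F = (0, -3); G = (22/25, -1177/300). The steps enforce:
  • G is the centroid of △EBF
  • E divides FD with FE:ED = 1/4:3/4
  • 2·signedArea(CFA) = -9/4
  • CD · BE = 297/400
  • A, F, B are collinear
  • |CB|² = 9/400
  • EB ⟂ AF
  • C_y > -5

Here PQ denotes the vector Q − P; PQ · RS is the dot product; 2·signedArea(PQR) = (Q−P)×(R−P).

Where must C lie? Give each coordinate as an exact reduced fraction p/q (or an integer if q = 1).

1. C_x = 63/50  [line -9/25·x + -27/100·y + -297/400 = 0 ∩ |CB|² = 9/400]
2. C_y = -443/100  [line -9/25·x + -27/100·y + -297/400 = 0 ∩ |CB|² = 9/400]
   → C = (63/50, -443/100)

C = (63/50, -443/100)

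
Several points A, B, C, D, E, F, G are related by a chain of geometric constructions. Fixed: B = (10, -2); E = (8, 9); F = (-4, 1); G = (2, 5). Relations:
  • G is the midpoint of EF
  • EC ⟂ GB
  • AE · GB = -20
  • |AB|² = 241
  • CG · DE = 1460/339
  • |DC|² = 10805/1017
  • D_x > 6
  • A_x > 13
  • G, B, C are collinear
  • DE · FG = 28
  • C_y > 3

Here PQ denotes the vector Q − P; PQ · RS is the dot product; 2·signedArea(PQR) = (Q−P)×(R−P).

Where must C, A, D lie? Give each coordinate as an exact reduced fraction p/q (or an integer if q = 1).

A = (14, 13)
C = (386/113, 425/113)
D = (20/3, 4)

1. C_x = 386/113  [G, B, C are collinear ∩ EC ⟂ GB]
2. C_y = 425/113  [G, B, C are collinear ∩ EC ⟂ GB]
   → C = (386/113, 425/113)
3. A_x = 14  [line -8·x + 7·y + 21 = 0 ∩ |AB|² = 241]
4. A_y = 13  [line -8·x + 7·y + 21 = 0 ∩ |AB|² = 241]
   → A = (14, 13)
5. D_x = 20/3  [DE · FG = 28 ∩ CG · DE = 1460/339]
6. D_y = 4  [DE · FG = 28 ∩ CG · DE = 1460/339]
   → D = (20/3, 4)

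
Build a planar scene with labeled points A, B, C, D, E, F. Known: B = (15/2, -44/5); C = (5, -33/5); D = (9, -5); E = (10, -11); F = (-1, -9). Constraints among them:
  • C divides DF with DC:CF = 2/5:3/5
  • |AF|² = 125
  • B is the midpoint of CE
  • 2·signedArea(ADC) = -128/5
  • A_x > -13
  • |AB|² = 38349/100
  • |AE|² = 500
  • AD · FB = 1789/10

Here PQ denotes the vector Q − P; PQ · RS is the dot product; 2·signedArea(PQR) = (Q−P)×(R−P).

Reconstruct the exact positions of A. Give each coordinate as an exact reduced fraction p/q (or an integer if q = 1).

1. A_x = -12  [2·signedArea(ADC) = -128/5 ∩ AD · FB = 1789/10]
2. A_y = -7  [2·signedArea(ADC) = -128/5 ∩ AD · FB = 1789/10]
   → A = (-12, -7)

A = (-12, -7)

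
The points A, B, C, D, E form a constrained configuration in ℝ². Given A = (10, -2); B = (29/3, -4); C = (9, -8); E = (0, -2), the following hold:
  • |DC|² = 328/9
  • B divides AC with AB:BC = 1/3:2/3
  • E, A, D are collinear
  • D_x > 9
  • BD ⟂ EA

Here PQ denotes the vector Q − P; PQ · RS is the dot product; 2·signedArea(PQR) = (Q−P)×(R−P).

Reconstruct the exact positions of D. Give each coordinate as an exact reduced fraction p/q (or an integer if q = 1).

1. D_x = 29/3  [E, A, D are collinear ∩ BD ⟂ EA]
2. D_y = -2  [E, A, D are collinear ∩ BD ⟂ EA]
   → D = (29/3, -2)

D = (29/3, -2)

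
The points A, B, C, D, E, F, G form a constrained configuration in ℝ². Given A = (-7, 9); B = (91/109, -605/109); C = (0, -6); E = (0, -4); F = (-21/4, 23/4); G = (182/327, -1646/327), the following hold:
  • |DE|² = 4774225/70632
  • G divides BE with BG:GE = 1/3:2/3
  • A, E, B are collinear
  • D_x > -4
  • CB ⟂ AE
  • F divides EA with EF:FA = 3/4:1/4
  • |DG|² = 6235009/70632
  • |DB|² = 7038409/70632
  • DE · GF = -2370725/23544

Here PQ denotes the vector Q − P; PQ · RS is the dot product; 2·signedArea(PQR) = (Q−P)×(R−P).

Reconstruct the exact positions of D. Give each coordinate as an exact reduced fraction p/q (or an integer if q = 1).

D = (-15295/3924, 12709/3924)

1. D_x = -15295/3924  [line 7595/1308·x + -14105/1308·y + 1355165/23544 = 0 ∩ |DE|² = 4774225/70632]
2. D_y = 12709/3924  [line 7595/1308·x + -14105/1308·y + 1355165/23544 = 0 ∩ |DE|² = 4774225/70632]
   → D = (-15295/3924, 12709/3924)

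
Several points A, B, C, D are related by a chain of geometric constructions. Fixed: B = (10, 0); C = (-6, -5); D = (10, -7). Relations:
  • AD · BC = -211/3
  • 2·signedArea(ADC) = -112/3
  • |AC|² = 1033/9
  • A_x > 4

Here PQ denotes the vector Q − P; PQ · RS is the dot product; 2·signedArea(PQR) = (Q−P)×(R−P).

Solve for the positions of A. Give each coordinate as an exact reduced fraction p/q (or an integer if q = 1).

A = (14/3, -4)

1. A_x = 14/3  [2·signedArea(ADC) = -112/3 ∩ AD · BC = -211/3]
2. A_y = -4  [2·signedArea(ADC) = -112/3 ∩ AD · BC = -211/3]
   → A = (14/3, -4)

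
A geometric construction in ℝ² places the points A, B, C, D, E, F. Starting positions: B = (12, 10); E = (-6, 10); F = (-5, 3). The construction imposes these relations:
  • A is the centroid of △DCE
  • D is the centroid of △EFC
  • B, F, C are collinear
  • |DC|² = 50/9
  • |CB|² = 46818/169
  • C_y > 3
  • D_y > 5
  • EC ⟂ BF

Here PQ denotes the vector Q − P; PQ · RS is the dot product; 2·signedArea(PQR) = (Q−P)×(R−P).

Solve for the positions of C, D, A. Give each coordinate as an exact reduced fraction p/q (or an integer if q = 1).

1. C_x = -573/169  [B, F, C are collinear ∩ EC ⟂ BF]
2. C_y = 619/169  [B, F, C are collinear ∩ EC ⟂ BF]
   → C = (-573/169, 619/169)
3. D_x = -2432/507  [D is the centroid of △EFC]
4. D_y = 2816/507  [D is the centroid of △EFC]
   → D = (-2432/507, 2816/507)
5. A_x = -7193/1521  [A is the centroid of △DCE]
6. A_y = 9743/1521  [A is the centroid of △DCE]
   → A = (-7193/1521, 9743/1521)

A = (-7193/1521, 9743/1521)
C = (-573/169, 619/169)
D = (-2432/507, 2816/507)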